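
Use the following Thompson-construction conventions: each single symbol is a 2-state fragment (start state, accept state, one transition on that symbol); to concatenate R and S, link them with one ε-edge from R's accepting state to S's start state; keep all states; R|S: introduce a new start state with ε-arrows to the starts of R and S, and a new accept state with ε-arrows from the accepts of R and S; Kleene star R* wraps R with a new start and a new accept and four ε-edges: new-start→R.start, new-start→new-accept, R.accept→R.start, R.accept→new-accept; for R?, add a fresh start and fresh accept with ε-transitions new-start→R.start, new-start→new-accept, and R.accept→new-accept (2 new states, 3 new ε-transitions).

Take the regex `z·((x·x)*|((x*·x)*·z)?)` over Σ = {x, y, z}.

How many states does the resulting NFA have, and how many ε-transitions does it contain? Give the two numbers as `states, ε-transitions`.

22, 23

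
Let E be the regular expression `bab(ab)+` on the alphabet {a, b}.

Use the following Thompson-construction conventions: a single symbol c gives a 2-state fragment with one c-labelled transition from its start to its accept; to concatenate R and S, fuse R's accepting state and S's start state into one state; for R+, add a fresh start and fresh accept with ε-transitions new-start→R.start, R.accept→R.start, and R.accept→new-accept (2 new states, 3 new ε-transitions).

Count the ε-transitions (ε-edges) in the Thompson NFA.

3

Recursing over subexpressions:
Each of the 5 symbol leaves contributes 0 ε-transitions.
  ab — 0 ε-transitions
  (ab)+ — 3 ε-transitions
  bab(ab)+ — 3 ε-transitions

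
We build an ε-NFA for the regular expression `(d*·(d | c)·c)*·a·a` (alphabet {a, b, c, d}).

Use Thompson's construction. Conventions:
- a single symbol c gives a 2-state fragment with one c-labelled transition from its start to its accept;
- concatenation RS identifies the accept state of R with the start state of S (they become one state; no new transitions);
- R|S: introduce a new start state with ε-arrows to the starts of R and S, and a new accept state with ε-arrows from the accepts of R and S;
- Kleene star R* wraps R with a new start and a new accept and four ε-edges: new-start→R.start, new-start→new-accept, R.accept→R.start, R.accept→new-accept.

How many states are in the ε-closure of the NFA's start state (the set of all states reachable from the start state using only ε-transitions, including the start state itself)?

Work bottom-up. For each fragment F, track |ε-closure(F.start)| and whether F's accept lies in that closure (i.e. whether F accepts ε). A single-symbol fragment has closure size 1 and does not accept ε.
  d* → new start has ε-edges to the inner start and to the new accept, so |ε-closure| = 2 + 1 = 3
  d | c → new start ε-reaches every alternative's start; none of them accept ε, so the new accept is not reached: |ε-closure| = 1 + 1 + 1 = 3
  d*·(d | c)·c → |ε-closure| = 3 + (3−1) = 5 (closure spills across the concat boundary because the left factor accepts ε)
  (d*·(d | c)·c)* → the star's fresh start ε-reaches both the body's start and the fresh accept: |ε-closure| = 2 + 5 = 7
  (d*·(d | c)·c)*·a·a → |ε-closure| = 7 + (1−1) = 7 (closure spills across the concat boundary because the left factor accepts ε)

7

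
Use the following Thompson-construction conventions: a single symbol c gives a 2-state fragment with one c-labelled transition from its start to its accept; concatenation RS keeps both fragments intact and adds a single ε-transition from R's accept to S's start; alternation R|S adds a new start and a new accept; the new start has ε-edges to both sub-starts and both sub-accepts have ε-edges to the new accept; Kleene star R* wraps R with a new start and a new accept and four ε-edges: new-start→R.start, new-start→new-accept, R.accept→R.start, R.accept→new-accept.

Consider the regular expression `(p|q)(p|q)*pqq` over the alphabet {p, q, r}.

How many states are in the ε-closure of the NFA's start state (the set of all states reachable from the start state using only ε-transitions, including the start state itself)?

3

Work bottom-up. For each fragment F, track |ε-closure(F.start)| and whether F's accept lies in that closure (i.e. whether F accepts ε). A single-symbol fragment has closure size 1 and does not accept ε.
  p|q : C = 1 + 1 + 1 = 3 (the new accept is not ε-reachable since no branch accepts ε)
  p|q : new start ε-reaches every alternative's start; none of them accept ε, so the new accept is not reached: C = 1 + 1 + 1 = 3
  (p|q)* : C = 1 (new start) + 3 (body) + 1 (new accept) = 5
  (p|q)(p|q)*pqq : C equals the left operand's closure size = 3 (its accept is not ε-reachable, so the closure stops there)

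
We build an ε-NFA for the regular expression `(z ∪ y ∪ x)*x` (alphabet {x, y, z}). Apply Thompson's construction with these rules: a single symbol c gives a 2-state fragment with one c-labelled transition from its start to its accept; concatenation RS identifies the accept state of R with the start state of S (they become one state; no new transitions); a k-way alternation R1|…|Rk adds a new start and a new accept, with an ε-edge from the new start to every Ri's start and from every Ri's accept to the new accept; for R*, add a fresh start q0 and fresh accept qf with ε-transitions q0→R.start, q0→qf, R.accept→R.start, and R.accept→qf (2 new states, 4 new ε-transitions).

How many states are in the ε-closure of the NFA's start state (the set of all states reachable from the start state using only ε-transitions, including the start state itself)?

Work bottom-up. For each fragment F, track |ε-closure(F.start)| and whether F's accept lies in that closure (i.e. whether F accepts ε). A single-symbol fragment has closure size 1 and does not accept ε.
  z ∪ y ∪ x → new start ε-reaches every alternative's start; none of them accept ε, so the new accept is not reached: C = 1 + 1 + 1 + 1 = 4
  (z ∪ y ∪ x)* → the star's fresh start ε-reaches both the body's start and the fresh accept: C = 2 + 4 = 6
  (z ∪ y ∪ x)*x → C = 6 + (1−1) = 6 (closure spills across the concat boundary because the left factor accepts ε)

6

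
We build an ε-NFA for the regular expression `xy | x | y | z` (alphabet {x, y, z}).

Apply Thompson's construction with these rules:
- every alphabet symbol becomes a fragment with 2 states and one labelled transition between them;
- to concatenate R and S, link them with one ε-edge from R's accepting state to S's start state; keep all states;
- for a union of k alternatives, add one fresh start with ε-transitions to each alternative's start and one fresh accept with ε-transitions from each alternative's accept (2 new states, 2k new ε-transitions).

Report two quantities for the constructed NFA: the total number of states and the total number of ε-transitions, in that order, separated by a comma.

12, 9

By structural recursion:
Each of the 5 symbol leaves contributes 2 states and 0 ε-transitions.
  xy = 4 states, 1 ε-transition
  xy | x | y | z = 12 states, 9 ε-transitions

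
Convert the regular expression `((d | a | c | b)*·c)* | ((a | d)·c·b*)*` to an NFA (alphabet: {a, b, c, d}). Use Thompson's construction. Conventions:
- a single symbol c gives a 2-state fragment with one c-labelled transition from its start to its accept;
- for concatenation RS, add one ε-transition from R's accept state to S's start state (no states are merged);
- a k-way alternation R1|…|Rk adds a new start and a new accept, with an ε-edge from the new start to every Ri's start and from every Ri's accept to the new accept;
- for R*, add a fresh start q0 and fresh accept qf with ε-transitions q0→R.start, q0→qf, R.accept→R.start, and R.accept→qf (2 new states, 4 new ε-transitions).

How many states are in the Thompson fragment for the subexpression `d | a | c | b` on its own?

10

Fragment for `d | a | c | b`:
Each of the 4 symbol leaves contributes a 2-state fragment.
  d | a | c | b : 10 states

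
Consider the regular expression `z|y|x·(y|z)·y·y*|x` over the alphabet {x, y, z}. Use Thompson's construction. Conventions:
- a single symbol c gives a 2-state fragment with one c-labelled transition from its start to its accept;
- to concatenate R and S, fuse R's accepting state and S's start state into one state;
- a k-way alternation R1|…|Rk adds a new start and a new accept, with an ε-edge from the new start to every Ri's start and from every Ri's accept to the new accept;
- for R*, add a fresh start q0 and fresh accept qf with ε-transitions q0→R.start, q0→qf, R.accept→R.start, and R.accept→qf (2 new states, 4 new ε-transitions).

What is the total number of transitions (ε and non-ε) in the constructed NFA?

Bottom-up over the parse tree:
Each of the 8 symbol leaves contributes 1 transition (1 symbol, 0 ε).
  y|z = 6 transitions (2 symbol, 4 ε)
  y* = 5 transitions (1 symbol, 4 ε)
  x·(y|z)·y·y* = 13 transitions (5 symbol, 8 ε)
  z|y|x·(y|z)·y·y*|x = 24 transitions (8 symbol, 16 ε)

24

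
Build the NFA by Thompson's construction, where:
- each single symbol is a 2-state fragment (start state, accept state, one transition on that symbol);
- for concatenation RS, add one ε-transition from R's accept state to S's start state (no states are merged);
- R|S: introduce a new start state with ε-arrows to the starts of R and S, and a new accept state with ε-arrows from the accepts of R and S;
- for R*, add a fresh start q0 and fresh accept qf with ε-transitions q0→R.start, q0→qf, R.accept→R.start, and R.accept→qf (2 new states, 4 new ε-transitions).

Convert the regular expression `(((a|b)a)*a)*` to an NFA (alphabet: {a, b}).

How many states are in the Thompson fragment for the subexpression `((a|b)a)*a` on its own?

Fragment for `((a|b)a)*a`:
Each of the 4 symbol leaves contributes a 2-state fragment.
  a|b = 6 states
  (a|b)a = 8 states
  ((a|b)a)* = 10 states
  ((a|b)a)*a = 12 states

12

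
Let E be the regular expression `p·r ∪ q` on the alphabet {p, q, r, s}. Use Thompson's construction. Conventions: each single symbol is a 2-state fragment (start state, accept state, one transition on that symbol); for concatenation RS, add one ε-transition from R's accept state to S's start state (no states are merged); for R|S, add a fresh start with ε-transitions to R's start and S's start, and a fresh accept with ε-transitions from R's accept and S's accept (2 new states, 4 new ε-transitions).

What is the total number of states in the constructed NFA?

Recursing over subexpressions:
Each of the 3 symbol leaves contributes a 2-state fragment.
  p·r : 4 states
  p·r ∪ q : 8 states

8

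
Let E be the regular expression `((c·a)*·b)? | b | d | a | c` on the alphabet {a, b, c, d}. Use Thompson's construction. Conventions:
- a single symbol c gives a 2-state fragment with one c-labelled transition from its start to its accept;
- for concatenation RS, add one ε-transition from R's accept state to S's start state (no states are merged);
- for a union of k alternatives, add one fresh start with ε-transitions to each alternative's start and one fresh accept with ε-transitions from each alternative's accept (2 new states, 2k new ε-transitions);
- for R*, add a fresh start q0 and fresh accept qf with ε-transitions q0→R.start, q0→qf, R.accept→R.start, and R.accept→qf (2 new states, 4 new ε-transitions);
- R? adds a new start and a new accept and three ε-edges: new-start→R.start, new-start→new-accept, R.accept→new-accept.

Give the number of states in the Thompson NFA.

By structural recursion:
Each of the 7 symbol leaves contributes a 2-state fragment.
  c·a — 4 states
  (c·a)* — 6 states
  (c·a)*·b — 8 states
  ((c·a)*·b)? — 10 states
  ((c·a)*·b)? | b | d | a | c — 20 states

20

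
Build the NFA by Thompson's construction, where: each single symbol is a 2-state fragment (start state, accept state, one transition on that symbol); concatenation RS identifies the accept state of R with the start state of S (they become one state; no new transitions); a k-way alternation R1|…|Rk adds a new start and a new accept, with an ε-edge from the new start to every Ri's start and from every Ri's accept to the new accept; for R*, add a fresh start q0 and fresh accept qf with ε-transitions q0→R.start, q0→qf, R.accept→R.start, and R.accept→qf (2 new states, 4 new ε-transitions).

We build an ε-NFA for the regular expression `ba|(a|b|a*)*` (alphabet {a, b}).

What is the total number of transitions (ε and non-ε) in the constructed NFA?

23

By structural recursion:
Each of the 5 symbol leaves contributes 1 transition (1 symbol, 0 ε).
  ba → 2 transitions (2 symbol, 0 ε)
  a* → 5 transitions (1 symbol, 4 ε)
  a|b|a* → 13 transitions (3 symbol, 10 ε)
  (a|b|a*)* → 17 transitions (3 symbol, 14 ε)
  ba|(a|b|a*)* → 23 transitions (5 symbol, 18 ε)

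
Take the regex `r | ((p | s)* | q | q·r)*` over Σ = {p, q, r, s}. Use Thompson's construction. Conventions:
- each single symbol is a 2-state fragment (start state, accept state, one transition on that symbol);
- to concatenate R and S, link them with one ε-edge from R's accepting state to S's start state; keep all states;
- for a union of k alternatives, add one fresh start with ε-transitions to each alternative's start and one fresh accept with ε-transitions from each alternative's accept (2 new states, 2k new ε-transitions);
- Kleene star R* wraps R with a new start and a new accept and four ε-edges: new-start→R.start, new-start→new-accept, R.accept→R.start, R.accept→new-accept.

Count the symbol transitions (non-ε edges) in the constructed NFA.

Recursing over subexpressions:
Each of the 6 symbol leaves contributes exactly 1 symbol transition.
  p | s = 2 symbol transitions
  (p | s)* = 2 symbol transitions
  q·r = 2 symbol transitions
  (p | s)* | q | q·r = 5 symbol transitions
  ((p | s)* | q | q·r)* = 5 symbol transitions
  r | ((p | s)* | q | q·r)* = 6 symbol transitions

6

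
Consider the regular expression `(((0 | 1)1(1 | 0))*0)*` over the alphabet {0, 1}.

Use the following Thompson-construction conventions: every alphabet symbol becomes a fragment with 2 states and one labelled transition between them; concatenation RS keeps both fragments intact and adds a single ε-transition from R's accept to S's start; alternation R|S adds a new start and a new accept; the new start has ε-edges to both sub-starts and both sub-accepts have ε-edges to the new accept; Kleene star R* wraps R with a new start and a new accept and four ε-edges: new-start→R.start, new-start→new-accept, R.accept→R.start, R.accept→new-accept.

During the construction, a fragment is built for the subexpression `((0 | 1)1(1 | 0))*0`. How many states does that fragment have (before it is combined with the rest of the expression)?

Fragment for `((0 | 1)1(1 | 0))*0`:
Each of the 6 symbol leaves contributes a 2-state fragment.
  0 | 1 = 6 states
  1 | 0 = 6 states
  (0 | 1)1(1 | 0) = 14 states
  ((0 | 1)1(1 | 0))* = 16 states
  ((0 | 1)1(1 | 0))*0 = 18 states

18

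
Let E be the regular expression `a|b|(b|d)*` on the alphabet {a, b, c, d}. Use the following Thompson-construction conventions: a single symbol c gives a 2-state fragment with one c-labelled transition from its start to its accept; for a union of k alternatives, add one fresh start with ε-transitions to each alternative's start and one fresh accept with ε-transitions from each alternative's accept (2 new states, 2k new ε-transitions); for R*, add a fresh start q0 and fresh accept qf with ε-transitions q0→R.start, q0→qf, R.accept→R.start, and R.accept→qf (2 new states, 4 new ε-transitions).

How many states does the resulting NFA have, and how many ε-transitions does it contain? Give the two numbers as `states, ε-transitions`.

14, 14

By structural recursion:
Each of the 4 symbol leaves contributes 2 states and 0 ε-transitions.
  b|d = 6 states, 4 ε-transitions
  (b|d)* = 8 states, 8 ε-transitions
  a|b|(b|d)* = 14 states, 14 ε-transitions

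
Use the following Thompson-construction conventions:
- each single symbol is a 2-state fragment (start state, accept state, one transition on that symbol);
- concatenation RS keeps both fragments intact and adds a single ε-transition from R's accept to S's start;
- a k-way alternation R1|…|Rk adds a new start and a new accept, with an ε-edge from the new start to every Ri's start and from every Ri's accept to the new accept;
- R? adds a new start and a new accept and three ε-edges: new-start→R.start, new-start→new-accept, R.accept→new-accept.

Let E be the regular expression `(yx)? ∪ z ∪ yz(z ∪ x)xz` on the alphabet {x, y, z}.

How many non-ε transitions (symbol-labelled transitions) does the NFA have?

By structural recursion:
Each of the 9 symbol leaves contributes exactly 1 symbol transition.
  yx — 2 symbol transitions
  (yx)? — 2 symbol transitions
  z ∪ x — 2 symbol transitions
  yz(z ∪ x)xz — 6 symbol transitions
  (yx)? ∪ z ∪ yz(z ∪ x)xz — 9 symbol transitions

9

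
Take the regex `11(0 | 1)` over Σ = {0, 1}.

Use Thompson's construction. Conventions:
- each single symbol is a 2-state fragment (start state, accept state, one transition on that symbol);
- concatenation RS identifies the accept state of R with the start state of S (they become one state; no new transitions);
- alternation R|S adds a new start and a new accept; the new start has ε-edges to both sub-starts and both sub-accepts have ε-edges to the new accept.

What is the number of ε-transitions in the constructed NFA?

4

Recursing over subexpressions:
Each of the 4 symbol leaves contributes 0 ε-transitions.
  0 | 1 → 4 ε-transitions
  11(0 | 1) → 4 ε-transitions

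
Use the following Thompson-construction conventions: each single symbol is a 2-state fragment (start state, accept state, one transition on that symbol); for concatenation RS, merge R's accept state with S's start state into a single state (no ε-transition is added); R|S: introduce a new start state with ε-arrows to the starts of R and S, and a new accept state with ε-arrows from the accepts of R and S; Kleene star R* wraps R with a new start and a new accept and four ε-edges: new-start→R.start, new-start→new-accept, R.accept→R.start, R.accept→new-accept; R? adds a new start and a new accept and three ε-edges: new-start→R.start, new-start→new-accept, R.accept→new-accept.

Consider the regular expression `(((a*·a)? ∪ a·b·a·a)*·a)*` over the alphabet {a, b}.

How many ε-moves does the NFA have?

By structural recursion:
Each of the 7 symbol leaves contributes 0 ε-transitions.
  a* → 4 ε-transitions
  a*·a → 4 ε-transitions
  (a*·a)? → 7 ε-transitions
  a·b·a·a → 0 ε-transitions
  (a*·a)? ∪ a·b·a·a → 11 ε-transitions
  ((a*·a)? ∪ a·b·a·a)* → 15 ε-transitions
  ((a*·a)? ∪ a·b·a·a)*·a → 15 ε-transitions
  (((a*·a)? ∪ a·b·a·a)*·a)* → 19 ε-transitions

19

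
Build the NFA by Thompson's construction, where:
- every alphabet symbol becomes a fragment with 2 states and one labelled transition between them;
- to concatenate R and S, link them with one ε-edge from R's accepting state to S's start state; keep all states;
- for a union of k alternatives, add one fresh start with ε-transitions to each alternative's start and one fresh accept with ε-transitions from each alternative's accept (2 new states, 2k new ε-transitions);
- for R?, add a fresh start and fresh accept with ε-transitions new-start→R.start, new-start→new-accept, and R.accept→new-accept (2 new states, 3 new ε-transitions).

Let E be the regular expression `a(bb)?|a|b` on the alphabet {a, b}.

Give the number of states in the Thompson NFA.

By structural recursion:
Each of the 5 symbol leaves contributes a 2-state fragment.
  bb : 4 states
  (bb)? : 6 states
  a(bb)? : 8 states
  a(bb)?|a|b : 14 states

14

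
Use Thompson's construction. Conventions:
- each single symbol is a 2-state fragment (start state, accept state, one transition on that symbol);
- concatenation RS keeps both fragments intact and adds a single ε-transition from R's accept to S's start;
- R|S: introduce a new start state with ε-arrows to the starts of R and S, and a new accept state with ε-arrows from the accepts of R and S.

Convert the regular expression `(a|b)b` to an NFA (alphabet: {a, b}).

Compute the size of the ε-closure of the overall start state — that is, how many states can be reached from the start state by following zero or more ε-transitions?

3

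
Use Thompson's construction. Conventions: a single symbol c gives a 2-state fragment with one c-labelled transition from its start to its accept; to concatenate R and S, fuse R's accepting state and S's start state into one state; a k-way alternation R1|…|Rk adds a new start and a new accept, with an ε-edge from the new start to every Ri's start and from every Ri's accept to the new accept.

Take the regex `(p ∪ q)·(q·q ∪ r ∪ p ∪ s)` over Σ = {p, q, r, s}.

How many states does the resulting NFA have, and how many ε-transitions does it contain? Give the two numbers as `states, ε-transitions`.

16, 12

Per subexpression:
Each of the 7 symbol leaves contributes 2 states and 0 ε-transitions.
  p ∪ q : 6 states, 4 ε-transitions
  q·q : 3 states, 0 ε-transitions
  q·q ∪ r ∪ p ∪ s : 11 states, 8 ε-transitions
  (p ∪ q)·(q·q ∪ r ∪ p ∪ s) : 16 states, 12 ε-transitions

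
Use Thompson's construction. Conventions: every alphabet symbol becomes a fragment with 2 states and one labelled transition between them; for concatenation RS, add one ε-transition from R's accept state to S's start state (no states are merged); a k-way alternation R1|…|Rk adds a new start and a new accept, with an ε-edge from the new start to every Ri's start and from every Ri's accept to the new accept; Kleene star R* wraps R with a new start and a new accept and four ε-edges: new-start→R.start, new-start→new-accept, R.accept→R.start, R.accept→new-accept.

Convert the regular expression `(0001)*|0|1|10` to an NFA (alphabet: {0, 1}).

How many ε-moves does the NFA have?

Building bottom-up:
Each of the 8 symbol leaves contributes 0 ε-transitions.
  0001 = 3 ε-transitions
  (0001)* = 7 ε-transitions
  10 = 1 ε-transition
  (0001)*|0|1|10 = 16 ε-transitions

16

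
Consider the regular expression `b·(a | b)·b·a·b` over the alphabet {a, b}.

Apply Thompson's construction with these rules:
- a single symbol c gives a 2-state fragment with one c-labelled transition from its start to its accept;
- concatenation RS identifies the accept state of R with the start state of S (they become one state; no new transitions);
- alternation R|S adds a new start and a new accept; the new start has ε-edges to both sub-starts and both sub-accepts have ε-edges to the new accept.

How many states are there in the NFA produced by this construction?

Per subexpression:
Each of the 6 symbol leaves contributes a 2-state fragment.
  a | b : 6 states
  b·(a | b)·b·a·b : 10 states

10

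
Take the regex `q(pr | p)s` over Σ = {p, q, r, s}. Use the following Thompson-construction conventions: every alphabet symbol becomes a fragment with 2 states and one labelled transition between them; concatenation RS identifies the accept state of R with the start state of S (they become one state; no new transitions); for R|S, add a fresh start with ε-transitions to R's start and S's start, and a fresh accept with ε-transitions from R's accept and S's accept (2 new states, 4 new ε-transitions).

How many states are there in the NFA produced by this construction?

Per subexpression:
Each of the 5 symbol leaves contributes a 2-state fragment.
  pr — 3 states
  pr | p — 7 states
  q(pr | p)s — 9 states

9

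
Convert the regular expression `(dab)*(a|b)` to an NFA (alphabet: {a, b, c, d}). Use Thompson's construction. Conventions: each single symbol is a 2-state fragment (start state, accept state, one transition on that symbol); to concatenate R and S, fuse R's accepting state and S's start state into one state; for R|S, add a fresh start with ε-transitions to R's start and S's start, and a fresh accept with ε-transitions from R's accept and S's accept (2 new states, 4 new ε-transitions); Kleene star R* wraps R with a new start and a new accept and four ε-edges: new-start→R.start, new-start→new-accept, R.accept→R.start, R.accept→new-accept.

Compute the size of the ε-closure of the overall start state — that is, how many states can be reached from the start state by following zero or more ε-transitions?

5

Let C(F) = |ε-closure(F.start)| within fragment F, and note whether F accepts ε. Symbol fragments have C = 1 and do not accept ε. Then:
  dab — C equals the left operand's closure size = 1 (its accept is not ε-reachable, so the closure stops there)
  (dab)* — the star's fresh start ε-reaches both the body's start and the fresh accept: C = 2 + 1 = 3
  a|b — C = 1 + 1 + 1 = 3 (the new accept is not ε-reachable since no branch accepts ε)
  (dab)*(a|b) — the left operand accepts ε, so the closure extends into the next operand (the shared merged state is already counted); C = 3 + (3−1) = 5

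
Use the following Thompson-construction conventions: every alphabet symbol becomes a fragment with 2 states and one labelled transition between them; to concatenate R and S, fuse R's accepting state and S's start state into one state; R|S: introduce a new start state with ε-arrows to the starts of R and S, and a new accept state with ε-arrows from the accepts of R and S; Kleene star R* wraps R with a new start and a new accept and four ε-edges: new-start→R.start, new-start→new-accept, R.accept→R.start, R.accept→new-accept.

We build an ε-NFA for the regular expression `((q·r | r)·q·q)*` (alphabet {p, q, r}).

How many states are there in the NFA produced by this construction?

11

Bottom-up over the parse tree:
Each of the 5 symbol leaves contributes a 2-state fragment.
  q·r = 3 states
  q·r | r = 7 states
  (q·r | r)·q·q = 9 states
  ((q·r | r)·q·q)* = 11 states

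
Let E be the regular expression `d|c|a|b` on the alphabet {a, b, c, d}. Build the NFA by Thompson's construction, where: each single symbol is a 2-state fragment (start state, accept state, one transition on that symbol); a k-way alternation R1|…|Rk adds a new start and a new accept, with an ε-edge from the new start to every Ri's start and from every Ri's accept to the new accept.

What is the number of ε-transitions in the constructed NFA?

Recursing over subexpressions:
Each of the 4 symbol leaves contributes 0 ε-transitions.
  d|c|a|b — 8 ε-transitions

8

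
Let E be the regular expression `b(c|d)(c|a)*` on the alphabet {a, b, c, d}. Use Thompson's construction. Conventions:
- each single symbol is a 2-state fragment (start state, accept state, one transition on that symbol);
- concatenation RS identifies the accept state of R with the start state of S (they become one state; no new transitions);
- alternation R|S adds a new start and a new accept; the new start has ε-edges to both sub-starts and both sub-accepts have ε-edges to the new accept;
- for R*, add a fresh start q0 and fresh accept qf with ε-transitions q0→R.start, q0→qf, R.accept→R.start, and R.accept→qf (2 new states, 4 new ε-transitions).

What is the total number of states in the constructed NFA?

14

Bottom-up over the parse tree:
Each of the 5 symbol leaves contributes a 2-state fragment.
  c|d — 6 states
  c|a — 6 states
  (c|a)* — 8 states
  b(c|d)(c|a)* — 14 states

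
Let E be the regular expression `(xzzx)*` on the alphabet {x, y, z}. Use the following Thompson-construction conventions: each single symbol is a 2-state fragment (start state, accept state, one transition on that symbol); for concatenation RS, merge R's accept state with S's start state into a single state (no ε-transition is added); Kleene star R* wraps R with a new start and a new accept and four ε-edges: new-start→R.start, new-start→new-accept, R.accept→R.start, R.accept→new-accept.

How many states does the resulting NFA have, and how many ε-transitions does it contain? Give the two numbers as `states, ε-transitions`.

Building bottom-up:
Each of the 4 symbol leaves contributes 2 states and 0 ε-transitions.
  xzzx = 5 states, 0 ε-transitions
  (xzzx)* = 7 states, 4 ε-transitions

7, 4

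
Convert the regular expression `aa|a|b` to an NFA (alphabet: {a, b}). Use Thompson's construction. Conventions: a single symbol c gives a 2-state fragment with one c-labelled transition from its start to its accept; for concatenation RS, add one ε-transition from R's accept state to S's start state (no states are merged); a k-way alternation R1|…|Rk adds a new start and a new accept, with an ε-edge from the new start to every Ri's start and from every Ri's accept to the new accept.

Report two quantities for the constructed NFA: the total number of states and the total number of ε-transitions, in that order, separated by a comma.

10, 7

Recursing over subexpressions:
Each of the 4 symbol leaves contributes 2 states and 0 ε-transitions.
  aa : 4 states, 1 ε-transition
  aa|a|b : 10 states, 7 ε-transitions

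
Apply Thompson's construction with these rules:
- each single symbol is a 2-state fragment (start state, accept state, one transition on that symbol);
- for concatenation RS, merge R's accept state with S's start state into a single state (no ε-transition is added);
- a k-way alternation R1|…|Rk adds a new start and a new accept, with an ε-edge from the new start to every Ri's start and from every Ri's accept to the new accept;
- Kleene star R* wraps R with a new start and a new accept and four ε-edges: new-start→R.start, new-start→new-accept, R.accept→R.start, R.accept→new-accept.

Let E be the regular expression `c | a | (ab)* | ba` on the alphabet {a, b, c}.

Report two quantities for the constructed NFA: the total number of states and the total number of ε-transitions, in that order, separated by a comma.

Building bottom-up:
Each of the 6 symbol leaves contributes 2 states and 0 ε-transitions.
  ab — 3 states, 0 ε-transitions
  (ab)* — 5 states, 4 ε-transitions
  ba — 3 states, 0 ε-transitions
  c | a | (ab)* | ba — 14 states, 12 ε-transitions

14, 12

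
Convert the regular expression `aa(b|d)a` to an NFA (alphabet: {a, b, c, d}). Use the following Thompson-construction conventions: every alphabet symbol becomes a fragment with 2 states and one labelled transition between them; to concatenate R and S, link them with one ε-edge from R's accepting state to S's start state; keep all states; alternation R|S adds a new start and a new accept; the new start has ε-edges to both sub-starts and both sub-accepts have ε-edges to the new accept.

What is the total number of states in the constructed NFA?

12

Building bottom-up:
Each of the 5 symbol leaves contributes a 2-state fragment.
  b|d — 6 states
  aa(b|d)a — 12 states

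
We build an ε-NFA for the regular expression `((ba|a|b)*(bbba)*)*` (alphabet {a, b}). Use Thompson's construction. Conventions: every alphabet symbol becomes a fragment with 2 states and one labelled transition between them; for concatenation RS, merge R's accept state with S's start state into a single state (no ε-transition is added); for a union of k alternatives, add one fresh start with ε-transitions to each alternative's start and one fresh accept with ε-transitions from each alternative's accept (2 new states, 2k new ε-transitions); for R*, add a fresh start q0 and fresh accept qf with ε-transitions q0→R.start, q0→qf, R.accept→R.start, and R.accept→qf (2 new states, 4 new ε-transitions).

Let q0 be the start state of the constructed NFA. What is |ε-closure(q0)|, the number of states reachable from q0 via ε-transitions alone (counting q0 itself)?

10

Work bottom-up. For each fragment F, track |ε-closure(F.start)| and whether F's accept lies in that closure (i.e. whether F accepts ε). A single-symbol fragment has closure size 1 and does not accept ε.
  ba : C equals the left operand's closure size = 1 (its accept is not ε-reachable, so the closure stops there)
  ba|a|b : new start ε-reaches every alternative's start; none of them accept ε, so the new accept is not reached: C = 1 + 1 + 1 + 1 = 4
  (ba|a|b)* : C = 1 (new start) + 4 (body) + 1 (new accept) = 6
  bbba : same as the first factor's closure: C = 1
  (bbba)* : C = 1 (new start) + 1 (body) + 1 (new accept) = 3
  (ba|a|b)*(bbba)* : C = 6 + (3−1) = 8 (closure spills across the concat boundary because the left factor accepts ε)
  ((ba|a|b)*(bbba)*)* : C = 1 (new start) + 8 (body) + 1 (new accept) = 10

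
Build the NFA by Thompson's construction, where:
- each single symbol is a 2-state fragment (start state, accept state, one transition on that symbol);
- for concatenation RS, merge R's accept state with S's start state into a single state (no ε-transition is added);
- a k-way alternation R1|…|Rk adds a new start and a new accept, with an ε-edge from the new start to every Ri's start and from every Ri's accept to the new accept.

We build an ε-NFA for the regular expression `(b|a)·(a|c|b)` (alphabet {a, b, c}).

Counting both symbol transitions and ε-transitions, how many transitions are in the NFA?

Per subexpression:
Each of the 5 symbol leaves contributes 1 transition (1 symbol, 0 ε).
  b|a = 6 transitions (2 symbol, 4 ε)
  a|c|b = 9 transitions (3 symbol, 6 ε)
  (b|a)·(a|c|b) = 15 transitions (5 symbol, 10 ε)

15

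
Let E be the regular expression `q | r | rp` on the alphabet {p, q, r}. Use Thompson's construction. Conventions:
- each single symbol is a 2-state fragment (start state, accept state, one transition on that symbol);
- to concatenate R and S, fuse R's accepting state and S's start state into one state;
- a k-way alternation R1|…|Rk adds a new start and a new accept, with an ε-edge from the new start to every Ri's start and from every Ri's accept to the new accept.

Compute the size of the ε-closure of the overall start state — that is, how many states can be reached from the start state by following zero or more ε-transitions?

Compute the ε-closure size of each fragment's start state recursively; a symbol fragment's start has no outgoing ε-edge, so its closure is just itself (size 1).
  rp : C equals the left operand's closure size = 1 (its accept is not ε-reachable, so the closure stops there)
  q | r | rp : C = 1 + 1 + 1 + 1 = 4 (the new accept is not ε-reachable since no branch accepts ε)

4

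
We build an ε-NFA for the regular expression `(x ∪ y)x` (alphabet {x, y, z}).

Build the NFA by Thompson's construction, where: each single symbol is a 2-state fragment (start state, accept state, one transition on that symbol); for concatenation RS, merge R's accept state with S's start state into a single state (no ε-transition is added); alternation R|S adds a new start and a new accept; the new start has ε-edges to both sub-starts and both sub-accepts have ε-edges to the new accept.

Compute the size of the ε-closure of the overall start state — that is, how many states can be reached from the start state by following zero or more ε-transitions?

Work bottom-up. For each fragment F, track |ε-closure(F.start)| and whether F's accept lies in that closure (i.e. whether F accepts ε). A single-symbol fragment has closure size 1 and does not accept ε.
  x ∪ y → new start ε-reaches every alternative's start; none of them accept ε, so the new accept is not reached: |closure| = 1 + 1 + 1 = 3
  (x ∪ y)x → |closure| equals the left operand's closure size = 3 (its accept is not ε-reachable, so the closure stops there)

3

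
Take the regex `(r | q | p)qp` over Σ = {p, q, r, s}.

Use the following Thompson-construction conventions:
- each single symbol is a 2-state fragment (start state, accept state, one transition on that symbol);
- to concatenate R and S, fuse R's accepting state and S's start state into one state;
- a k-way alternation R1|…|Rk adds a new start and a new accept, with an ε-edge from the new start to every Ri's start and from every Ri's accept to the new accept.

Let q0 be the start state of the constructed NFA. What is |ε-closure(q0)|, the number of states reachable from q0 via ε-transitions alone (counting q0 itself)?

Let C(F) = |ε-closure(F.start)| within fragment F, and note whether F accepts ε. Symbol fragments have C = 1 and do not accept ε. Then:
  r | q | p — |ε-closure| = 1 + 1 + 1 + 1 = 4 (the new accept is not ε-reachable since no branch accepts ε)
  (r | q | p)qp — same as the first factor's closure: |ε-closure| = 4

4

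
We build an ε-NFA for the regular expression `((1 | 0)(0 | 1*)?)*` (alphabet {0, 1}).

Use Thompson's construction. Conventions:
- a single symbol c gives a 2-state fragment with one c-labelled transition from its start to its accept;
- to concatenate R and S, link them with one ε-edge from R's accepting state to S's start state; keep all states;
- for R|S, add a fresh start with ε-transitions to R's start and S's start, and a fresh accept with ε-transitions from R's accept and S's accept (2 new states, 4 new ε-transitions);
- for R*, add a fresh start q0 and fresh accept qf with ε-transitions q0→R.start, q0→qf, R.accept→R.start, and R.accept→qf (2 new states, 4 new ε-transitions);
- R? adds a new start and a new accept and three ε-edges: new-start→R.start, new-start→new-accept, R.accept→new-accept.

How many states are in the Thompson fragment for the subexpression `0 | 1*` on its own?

Fragment for `0 | 1*`:
Each of the 2 symbol leaves contributes a 2-state fragment.
  1* : 4 states
  0 | 1* : 8 states

8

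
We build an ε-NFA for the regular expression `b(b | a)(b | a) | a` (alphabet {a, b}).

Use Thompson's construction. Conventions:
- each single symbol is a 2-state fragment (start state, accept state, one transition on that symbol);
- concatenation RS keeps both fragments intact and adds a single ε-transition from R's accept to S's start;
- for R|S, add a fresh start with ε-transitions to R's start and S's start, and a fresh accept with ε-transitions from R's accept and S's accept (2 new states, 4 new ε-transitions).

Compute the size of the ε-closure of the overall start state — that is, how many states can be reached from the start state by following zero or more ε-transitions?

3

Work bottom-up. For each fragment F, track |ε-closure(F.start)| and whether F's accept lies in that closure (i.e. whether F accepts ε). A single-symbol fragment has closure size 1 and does not accept ε.
  b | a — new start ε-reaches every alternative's start; none of them accept ε, so the new accept is not reached: |closure| = 1 + 1 + 1 = 3
  b | a — |closure| = 1 + 1 + 1 = 3 (the new accept is not ε-reachable since no branch accepts ε)
  b(b | a)(b | a) — |closure| equals the left operand's closure size = 1 (its accept is not ε-reachable, so the closure stops there)
  b(b | a)(b | a) | a — new start ε-reaches every alternative's start; none of them accept ε, so the new accept is not reached: |closure| = 1 + 1 + 1 = 3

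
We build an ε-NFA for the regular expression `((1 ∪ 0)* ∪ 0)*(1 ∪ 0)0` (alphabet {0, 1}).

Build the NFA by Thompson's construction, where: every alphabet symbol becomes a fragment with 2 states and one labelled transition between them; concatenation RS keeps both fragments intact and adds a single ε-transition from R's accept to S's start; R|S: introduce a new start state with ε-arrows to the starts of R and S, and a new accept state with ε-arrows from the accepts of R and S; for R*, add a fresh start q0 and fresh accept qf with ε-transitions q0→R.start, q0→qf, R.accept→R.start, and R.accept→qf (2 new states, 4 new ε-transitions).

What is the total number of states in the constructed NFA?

22

Bottom-up over the parse tree:
Each of the 6 symbol leaves contributes a 2-state fragment.
  1 ∪ 0 → 6 states
  (1 ∪ 0)* → 8 states
  (1 ∪ 0)* ∪ 0 → 12 states
  ((1 ∪ 0)* ∪ 0)* → 14 states
  1 ∪ 0 → 6 states
  ((1 ∪ 0)* ∪ 0)*(1 ∪ 0)0 → 22 states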